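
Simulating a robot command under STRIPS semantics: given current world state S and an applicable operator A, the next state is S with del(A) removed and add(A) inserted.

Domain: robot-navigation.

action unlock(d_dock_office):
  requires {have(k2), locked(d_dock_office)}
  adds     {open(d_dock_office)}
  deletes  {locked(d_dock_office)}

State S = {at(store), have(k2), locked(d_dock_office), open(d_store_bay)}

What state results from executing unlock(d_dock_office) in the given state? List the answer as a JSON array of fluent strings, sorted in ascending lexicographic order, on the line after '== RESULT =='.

Compute (S \ del) ∪ add:
  pre ⊆ S: {have(k2), locked(d_dock_office)} ⊆ S  — applicable
  S \ del = {at(store), have(k2), open(d_store_bay)}
  ∪ add   = {at(store), have(k2), open(d_dock_office), open(d_store_bay)}

== RESULT ==
["at(store)", "have(k2)", "open(d_dock_office)", "open(d_store_bay)"]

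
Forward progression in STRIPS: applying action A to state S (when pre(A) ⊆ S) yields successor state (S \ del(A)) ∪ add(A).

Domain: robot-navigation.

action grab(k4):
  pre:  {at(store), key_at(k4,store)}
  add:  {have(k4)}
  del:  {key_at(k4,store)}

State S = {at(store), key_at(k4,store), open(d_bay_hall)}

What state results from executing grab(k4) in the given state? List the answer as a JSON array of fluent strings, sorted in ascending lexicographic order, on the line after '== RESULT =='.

Progress:
  pre ⊆ S: {at(store), key_at(k4,store)} ⊆ S  — applicable
  S \ del = {at(store), open(d_bay_hall)}
  ∪ add   = {at(store), have(k4), open(d_bay_hall)}

== RESULT ==
["at(store)", "have(k4)", "open(d_bay_hall)"]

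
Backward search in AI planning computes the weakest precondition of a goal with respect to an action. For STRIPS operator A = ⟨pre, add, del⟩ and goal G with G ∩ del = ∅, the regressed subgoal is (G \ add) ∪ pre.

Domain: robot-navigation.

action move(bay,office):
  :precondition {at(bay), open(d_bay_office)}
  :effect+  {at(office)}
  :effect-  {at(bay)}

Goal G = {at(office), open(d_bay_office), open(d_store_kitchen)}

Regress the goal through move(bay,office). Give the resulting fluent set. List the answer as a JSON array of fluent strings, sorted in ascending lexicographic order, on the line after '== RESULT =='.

Regress:
  G ∩ del = {}  (empty — regression defined)
  G \ add = {at(office), open(d_bay_office), open(d_store_kitchen)} \ {at(office)} = {open(d_bay_office), open(d_store_kitchen)}
  ∪ pre   = {open(d_bay_office), open(d_store_kitchen)} ∪ {at(bay), open(d_bay_office)}
          = {at(bay), open(d_bay_office), open(d_store_kitchen)}

== RESULT ==
["at(bay)", "open(d_bay_office)", "open(d_store_kitchen)"]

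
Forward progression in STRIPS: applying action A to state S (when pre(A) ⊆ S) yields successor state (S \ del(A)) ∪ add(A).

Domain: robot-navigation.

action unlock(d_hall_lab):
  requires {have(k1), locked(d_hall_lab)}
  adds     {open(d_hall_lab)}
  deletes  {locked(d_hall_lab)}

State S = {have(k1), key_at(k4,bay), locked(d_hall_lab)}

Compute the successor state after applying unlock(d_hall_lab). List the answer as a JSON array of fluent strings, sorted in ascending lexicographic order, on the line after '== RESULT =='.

Progress:
  pre ⊆ S: {have(k1), locked(d_hall_lab)} ⊆ S  — applicable
  S \ del = {have(k1), key_at(k4,bay)}
  ∪ add   = {have(k1), key_at(k4,bay), open(d_hall_lab)}

== RESULT ==
["have(k1)", "key_at(k4,bay)", "open(d_hall_lab)"]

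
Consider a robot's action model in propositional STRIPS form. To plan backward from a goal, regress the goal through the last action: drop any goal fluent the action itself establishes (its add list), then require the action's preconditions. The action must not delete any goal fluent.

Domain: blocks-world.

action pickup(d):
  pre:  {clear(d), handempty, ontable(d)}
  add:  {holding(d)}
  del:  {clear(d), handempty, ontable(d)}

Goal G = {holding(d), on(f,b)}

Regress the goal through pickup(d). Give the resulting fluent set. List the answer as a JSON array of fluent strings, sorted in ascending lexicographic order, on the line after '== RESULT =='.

Compute (G \ add) ∪ pre:
  G ∩ del = {}  (empty — regression defined)
  G \ add = {holding(d), on(f,b)} \ {holding(d)} = {on(f,b)}
  ∪ pre   = {on(f,b)} ∪ {clear(d), handempty, ontable(d)}
          = {clear(d), handempty, on(f,b), ontable(d)}

== RESULT ==
["clear(d)", "handempty", "on(f,b)", "ontable(d)"]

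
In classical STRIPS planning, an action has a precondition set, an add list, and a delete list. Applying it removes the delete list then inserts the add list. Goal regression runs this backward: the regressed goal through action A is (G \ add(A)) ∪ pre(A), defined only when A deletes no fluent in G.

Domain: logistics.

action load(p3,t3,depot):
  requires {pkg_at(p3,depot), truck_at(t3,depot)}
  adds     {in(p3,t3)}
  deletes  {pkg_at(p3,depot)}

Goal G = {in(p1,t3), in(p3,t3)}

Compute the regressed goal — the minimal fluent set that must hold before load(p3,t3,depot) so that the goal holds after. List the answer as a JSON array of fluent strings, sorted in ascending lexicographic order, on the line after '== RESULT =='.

Regress:
  G ∩ del = {}  (empty — regression defined)
  G \ add = {in(p1,t3), in(p3,t3)} \ {in(p3,t3)} = {in(p1,t3)}
  ∪ pre   = {in(p1,t3)} ∪ {pkg_at(p3,depot), truck_at(t3,depot)}
          = {in(p1,t3), pkg_at(p3,depot), truck_at(t3,depot)}

== RESULT ==
["in(p1,t3)", "pkg_at(p3,depot)", "truck_at(t3,depot)"]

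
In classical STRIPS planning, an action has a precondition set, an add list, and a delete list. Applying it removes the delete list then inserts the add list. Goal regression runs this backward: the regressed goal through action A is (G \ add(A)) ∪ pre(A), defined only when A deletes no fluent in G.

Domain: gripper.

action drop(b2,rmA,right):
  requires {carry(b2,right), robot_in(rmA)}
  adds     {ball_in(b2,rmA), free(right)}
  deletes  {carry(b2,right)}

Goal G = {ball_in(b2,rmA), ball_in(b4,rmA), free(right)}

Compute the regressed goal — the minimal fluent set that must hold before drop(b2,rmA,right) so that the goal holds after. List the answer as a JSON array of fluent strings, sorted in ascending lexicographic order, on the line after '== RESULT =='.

Compute (G \ add) ∪ pre:
  G ∩ del = {}  (empty — regression defined)
  G \ add = {ball_in(b2,rmA), ball_in(b4,rmA), free(right)} \ {ball_in(b2,rmA), free(right)} = {ball_in(b4,rmA)}
  ∪ pre   = {ball_in(b4,rmA)} ∪ {carry(b2,right), robot_in(rmA)}
          = {ball_in(b4,rmA), carry(b2,right), robot_in(rmA)}

== RESULT ==
["ball_in(b4,rmA)", "carry(b2,right)", "robot_in(rmA)"]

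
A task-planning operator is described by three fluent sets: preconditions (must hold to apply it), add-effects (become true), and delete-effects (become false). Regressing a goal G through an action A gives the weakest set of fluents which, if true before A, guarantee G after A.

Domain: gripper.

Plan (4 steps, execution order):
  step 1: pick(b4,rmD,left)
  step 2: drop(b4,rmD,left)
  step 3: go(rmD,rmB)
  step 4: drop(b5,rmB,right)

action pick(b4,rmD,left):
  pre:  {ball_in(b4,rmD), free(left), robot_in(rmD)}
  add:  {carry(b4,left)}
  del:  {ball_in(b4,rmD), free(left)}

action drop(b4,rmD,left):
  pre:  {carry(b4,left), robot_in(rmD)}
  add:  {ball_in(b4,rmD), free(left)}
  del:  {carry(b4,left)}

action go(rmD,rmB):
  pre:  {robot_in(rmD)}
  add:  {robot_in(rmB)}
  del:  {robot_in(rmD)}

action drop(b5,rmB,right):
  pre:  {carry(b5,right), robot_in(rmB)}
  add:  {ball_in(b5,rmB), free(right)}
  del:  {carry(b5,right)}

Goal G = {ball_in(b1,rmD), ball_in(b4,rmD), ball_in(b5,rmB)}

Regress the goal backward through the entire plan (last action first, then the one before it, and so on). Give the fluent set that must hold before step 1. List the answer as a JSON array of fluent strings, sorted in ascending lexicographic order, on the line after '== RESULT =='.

Regress step by step:
  through step 4 (drop(b5,rmB,right)): drop {ball_in(b5,rmB)}, keep {ball_in(b1,rmD), ball_in(b4,rmD)}, require {carry(b5,right), robot_in(rmB)}
    → {ball_in(b1,rmD), ball_in(b4,rmD), carry(b5,right), robot_in(rmB)}
  through step 3 (go(rmD,rmB)): drop {robot_in(rmB)}, keep {ball_in(b1,rmD), ball_in(b4,rmD), carry(b5,right)}, require {robot_in(rmD)}
    → {ball_in(b1,rmD), ball_in(b4,rmD), carry(b5,right), robot_in(rmD)}
  through step 2 (drop(b4,rmD,left)): drop {ball_in(b4,rmD)}, keep {ball_in(b1,rmD), carry(b5,right), robot_in(rmD)}, require {carry(b4,left), robot_in(rmD)}
    → {ball_in(b1,rmD), carry(b4,left), carry(b5,right), robot_in(rmD)}
  through step 1 (pick(b4,rmD,left)): drop {carry(b4,left)}, keep {ball_in(b1,rmD), carry(b5,right), robot_in(rmD)}, require {ball_in(b4,rmD), free(left), robot_in(rmD)}
    → {ball_in(b1,rmD), ball_in(b4,rmD), carry(b5,right), free(left), robot_in(rmD)}

== RESULT ==
["ball_in(b1,rmD)", "ball_in(b4,rmD)", "carry(b5,right)", "free(left)", "robot_in(rmD)"]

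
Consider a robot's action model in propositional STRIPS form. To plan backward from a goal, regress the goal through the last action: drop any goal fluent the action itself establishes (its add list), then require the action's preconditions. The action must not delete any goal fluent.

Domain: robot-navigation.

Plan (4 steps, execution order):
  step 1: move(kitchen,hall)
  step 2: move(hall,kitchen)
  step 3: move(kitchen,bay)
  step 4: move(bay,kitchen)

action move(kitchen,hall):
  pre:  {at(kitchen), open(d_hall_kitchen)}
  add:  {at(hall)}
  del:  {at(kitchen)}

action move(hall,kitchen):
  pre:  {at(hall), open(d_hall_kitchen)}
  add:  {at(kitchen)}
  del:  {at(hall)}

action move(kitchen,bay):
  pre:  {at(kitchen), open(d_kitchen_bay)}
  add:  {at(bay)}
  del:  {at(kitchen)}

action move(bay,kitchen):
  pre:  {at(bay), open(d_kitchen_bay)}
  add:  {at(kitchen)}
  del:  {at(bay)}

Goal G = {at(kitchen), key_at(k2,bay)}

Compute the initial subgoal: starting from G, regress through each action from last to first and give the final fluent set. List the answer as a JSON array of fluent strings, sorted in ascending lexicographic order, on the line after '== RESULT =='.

Work backward from the goal:
  through step 4 (move(bay,kitchen)): drop {at(kitchen)}, keep {key_at(k2,bay)}, require {at(bay), open(d_kitchen_bay)}
    → {at(bay), key_at(k2,bay), open(d_kitchen_bay)}
  through step 3 (move(kitchen,bay)): drop {at(bay)}, keep {key_at(k2,bay), open(d_kitchen_bay)}, require {at(kitchen), open(d_kitchen_bay)}
    → {at(kitchen), key_at(k2,bay), open(d_kitchen_bay)}
  through step 2 (move(hall,kitchen)): drop {at(kitchen)}, keep {key_at(k2,bay), open(d_kitchen_bay)}, require {at(hall), open(d_hall_kitchen)}
    → {at(hall), key_at(k2,bay), open(d_hall_kitchen), open(d_kitchen_bay)}
  through step 1 (move(kitchen,hall)): drop {at(hall)}, keep {key_at(k2,bay), open(d_hall_kitchen), open(d_kitchen_bay)}, require {at(kitchen), open(d_hall_kitchen)}
    → {at(kitchen), key_at(k2,bay), open(d_hall_kitchen), open(d_kitchen_bay)}

== RESULT ==
["at(kitchen)", "key_at(k2,bay)", "open(d_hall_kitchen)", "open(d_kitchen_bay)"]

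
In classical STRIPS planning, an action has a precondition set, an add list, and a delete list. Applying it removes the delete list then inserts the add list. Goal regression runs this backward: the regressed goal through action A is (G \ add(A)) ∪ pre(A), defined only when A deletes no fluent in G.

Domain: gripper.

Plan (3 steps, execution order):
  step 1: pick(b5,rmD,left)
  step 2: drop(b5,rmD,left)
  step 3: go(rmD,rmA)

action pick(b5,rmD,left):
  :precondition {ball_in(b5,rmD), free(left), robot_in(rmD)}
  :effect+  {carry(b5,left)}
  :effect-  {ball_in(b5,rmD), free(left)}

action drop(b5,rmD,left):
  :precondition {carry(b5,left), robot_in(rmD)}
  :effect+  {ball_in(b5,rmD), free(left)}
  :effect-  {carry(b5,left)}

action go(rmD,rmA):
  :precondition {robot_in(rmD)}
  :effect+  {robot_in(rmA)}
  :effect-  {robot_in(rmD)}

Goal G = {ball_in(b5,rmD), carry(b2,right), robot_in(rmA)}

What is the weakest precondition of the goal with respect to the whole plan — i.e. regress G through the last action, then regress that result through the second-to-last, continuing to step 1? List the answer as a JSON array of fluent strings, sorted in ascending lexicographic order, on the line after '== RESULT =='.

Work backward from the goal:
  through step 3 (go(rmD,rmA)): drop {robot_in(rmA)}, keep {ball_in(b5,rmD), carry(b2,right)}, require {robot_in(rmD)}
    → {ball_in(b5,rmD), carry(b2,right), robot_in(rmD)}
  through step 2 (drop(b5,rmD,left)): drop {ball_in(b5,rmD)}, keep {carry(b2,right), robot_in(rmD)}, require {carry(b5,left), robot_in(rmD)}
    → {carry(b2,right), carry(b5,left), robot_in(rmD)}
  through step 1 (pick(b5,rmD,left)): drop {carry(b5,left)}, keep {carry(b2,right), robot_in(rmD)}, require {ball_in(b5,rmD), free(left), robot_in(rmD)}
    → {ball_in(b5,rmD), carry(b2,right), free(left), robot_in(rmD)}

== RESULT ==
["ball_in(b5,rmD)", "carry(b2,right)", "free(left)", "robot_in(rmD)"]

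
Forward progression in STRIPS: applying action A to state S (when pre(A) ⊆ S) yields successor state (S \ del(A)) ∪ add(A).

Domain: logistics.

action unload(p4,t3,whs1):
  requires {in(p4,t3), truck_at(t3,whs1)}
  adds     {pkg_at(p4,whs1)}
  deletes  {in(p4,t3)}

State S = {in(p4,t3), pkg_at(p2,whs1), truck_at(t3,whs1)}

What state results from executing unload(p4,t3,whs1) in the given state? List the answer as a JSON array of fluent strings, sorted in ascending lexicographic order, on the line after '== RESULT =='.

Compute (S \ del) ∪ add:
  pre ⊆ S: {in(p4,t3), truck_at(t3,whs1)} ⊆ S  — applicable
  S \ del = {pkg_at(p2,whs1), truck_at(t3,whs1)}
  ∪ add   = {pkg_at(p2,whs1), pkg_at(p4,whs1), truck_at(t3,whs1)}

== RESULT ==
["pkg_at(p2,whs1)", "pkg_at(p4,whs1)", "truck_at(t3,whs1)"]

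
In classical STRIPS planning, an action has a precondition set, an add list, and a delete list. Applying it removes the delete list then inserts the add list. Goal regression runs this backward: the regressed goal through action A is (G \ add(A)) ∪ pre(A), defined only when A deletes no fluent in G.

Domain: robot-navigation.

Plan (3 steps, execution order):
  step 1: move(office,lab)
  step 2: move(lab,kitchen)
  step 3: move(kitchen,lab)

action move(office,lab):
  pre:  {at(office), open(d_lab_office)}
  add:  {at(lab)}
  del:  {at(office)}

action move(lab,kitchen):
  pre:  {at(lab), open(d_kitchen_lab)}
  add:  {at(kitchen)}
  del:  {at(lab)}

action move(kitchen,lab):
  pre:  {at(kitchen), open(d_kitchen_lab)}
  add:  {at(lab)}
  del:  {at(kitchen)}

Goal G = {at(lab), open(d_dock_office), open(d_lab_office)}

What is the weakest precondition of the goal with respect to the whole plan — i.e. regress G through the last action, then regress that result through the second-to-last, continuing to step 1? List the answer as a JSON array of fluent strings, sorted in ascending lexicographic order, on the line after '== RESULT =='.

Regress step by step:
  through step 3 (move(kitchen,lab)): drop {at(lab)}, keep {open(d_dock_office), open(d_lab_office)}, require {at(kitchen), open(d_kitchen_lab)}
    → {at(kitchen), open(d_dock_office), open(d_kitchen_lab), open(d_lab_office)}
  through step 2 (move(lab,kitchen)): drop {at(kitchen)}, keep {open(d_dock_office), open(d_kitchen_lab), open(d_lab_office)}, require {at(lab), open(d_kitchen_lab)}
    → {at(lab), open(d_dock_office), open(d_kitchen_lab), open(d_lab_office)}
  through step 1 (move(office,lab)): drop {at(lab)}, keep {open(d_dock_office), open(d_kitchen_lab), open(d_lab_office)}, require {at(office), open(d_lab_office)}
    → {at(office), open(d_dock_office), open(d_kitchen_lab), open(d_lab_office)}

== RESULT ==
["at(office)", "open(d_dock_office)", "open(d_kitchen_lab)", "open(d_lab_office)"]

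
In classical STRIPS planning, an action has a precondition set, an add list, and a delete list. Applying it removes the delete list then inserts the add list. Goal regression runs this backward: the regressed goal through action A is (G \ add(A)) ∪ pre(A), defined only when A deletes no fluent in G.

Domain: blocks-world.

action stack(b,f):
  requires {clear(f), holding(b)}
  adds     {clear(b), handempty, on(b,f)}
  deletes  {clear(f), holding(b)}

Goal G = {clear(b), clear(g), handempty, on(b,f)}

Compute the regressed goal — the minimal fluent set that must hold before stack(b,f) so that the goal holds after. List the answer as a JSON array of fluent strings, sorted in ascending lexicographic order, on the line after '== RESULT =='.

Compute (G \ add) ∪ pre:
  G ∩ del = {}  (empty — regression defined)
  G \ add = {clear(b), clear(g), handempty, on(b,f)} \ {clear(b), handempty, on(b,f)} = {clear(g)}
  ∪ pre   = {clear(g)} ∪ {clear(f), holding(b)}
          = {clear(f), clear(g), holding(b)}

== RESULT ==
["clear(f)", "clear(g)", "holding(b)"]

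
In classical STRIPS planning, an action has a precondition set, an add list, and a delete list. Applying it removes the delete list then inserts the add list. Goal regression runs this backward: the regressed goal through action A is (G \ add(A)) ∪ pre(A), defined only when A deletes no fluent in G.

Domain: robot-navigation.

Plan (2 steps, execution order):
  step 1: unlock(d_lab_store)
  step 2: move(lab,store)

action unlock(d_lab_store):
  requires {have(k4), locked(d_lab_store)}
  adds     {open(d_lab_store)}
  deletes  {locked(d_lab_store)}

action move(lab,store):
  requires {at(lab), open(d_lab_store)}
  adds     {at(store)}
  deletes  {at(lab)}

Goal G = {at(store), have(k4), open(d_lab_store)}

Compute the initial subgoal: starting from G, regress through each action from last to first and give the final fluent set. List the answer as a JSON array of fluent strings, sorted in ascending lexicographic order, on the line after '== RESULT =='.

Work backward from the goal:
  through step 2 (move(lab,store)): drop {at(store)}, keep {have(k4), open(d_lab_store)}, require {at(lab), open(d_lab_store)}
    → {at(lab), have(k4), open(d_lab_store)}
  through step 1 (unlock(d_lab_store)): drop {open(d_lab_store)}, keep {at(lab), have(k4)}, require {have(k4), locked(d_lab_store)}
    → {at(lab), have(k4), locked(d_lab_store)}

== RESULT ==
["at(lab)", "have(k4)", "locked(d_lab_store)"]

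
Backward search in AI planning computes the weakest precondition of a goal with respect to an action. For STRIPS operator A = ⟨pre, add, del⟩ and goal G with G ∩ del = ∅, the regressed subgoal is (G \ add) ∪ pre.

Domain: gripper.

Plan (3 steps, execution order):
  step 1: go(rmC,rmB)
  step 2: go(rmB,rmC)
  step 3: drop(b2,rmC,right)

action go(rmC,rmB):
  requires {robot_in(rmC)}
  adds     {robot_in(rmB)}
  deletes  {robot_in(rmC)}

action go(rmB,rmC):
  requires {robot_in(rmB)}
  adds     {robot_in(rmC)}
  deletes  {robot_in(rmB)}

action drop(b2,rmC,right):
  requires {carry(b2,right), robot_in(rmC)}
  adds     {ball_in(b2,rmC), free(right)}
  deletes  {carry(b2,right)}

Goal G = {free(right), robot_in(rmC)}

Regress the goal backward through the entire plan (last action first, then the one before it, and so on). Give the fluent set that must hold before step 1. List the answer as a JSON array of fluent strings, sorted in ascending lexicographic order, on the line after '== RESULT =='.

Work backward from the goal:
  through step 3 (drop(b2,rmC,right)): drop {free(right)}, keep {robot_in(rmC)}, require {carry(b2,right), robot_in(rmC)}
    → {carry(b2,right), robot_in(rmC)}
  through step 2 (go(rmB,rmC)): drop {robot_in(rmC)}, keep {carry(b2,right)}, require {robot_in(rmB)}
    → {carry(b2,right), robot_in(rmB)}
  through step 1 (go(rmC,rmB)): drop {robot_in(rmB)}, keep {carry(b2,right)}, require {robot_in(rmC)}
    → {carry(b2,right), robot_in(rmC)}

== RESULT ==
["carry(b2,right)", "robot_in(rmC)"]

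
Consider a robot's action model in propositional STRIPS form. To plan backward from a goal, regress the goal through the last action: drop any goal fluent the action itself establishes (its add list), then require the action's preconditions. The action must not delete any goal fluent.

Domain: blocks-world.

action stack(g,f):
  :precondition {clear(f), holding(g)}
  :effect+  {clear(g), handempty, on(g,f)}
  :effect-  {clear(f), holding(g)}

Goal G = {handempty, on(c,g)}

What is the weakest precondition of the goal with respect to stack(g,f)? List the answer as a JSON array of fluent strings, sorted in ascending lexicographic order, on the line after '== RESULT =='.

Regress:
  G ∩ del = {}  (empty — regression defined)
  G \ add = {handempty, on(c,g)} \ {clear(g), handempty, on(g,f)} = {on(c,g)}
  ∪ pre   = {on(c,g)} ∪ {clear(f), holding(g)}
          = {clear(f), holding(g), on(c,g)}

== RESULT ==
["clear(f)", "holding(g)", "on(c,g)"]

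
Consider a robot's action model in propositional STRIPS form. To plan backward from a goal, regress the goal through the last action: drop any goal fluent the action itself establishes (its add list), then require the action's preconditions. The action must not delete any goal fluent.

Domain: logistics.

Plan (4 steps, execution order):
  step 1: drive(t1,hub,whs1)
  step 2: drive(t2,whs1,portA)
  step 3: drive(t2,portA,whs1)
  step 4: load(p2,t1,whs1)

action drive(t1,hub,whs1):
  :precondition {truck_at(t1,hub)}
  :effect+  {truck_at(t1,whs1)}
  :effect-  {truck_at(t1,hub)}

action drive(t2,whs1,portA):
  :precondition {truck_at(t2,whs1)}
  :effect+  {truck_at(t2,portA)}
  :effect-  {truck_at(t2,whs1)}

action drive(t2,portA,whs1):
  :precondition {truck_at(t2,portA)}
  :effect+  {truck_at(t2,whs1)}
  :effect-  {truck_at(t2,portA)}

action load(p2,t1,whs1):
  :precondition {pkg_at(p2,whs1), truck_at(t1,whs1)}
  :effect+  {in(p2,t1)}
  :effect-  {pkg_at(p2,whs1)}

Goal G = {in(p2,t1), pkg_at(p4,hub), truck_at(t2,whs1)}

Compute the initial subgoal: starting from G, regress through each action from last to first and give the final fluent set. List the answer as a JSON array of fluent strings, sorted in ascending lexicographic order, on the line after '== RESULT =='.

Work backward from the goal:
  through step 4 (load(p2,t1,whs1)): drop {in(p2,t1)}, keep {pkg_at(p4,hub), truck_at(t2,whs1)}, require {pkg_at(p2,whs1), truck_at(t1,whs1)}
    → {pkg_at(p2,whs1), pkg_at(p4,hub), truck_at(t1,whs1), truck_at(t2,whs1)}
  through step 3 (drive(t2,portA,whs1)): drop {truck_at(t2,whs1)}, keep {pkg_at(p2,whs1), pkg_at(p4,hub), truck_at(t1,whs1)}, require {truck_at(t2,portA)}
    → {pkg_at(p2,whs1), pkg_at(p4,hub), truck_at(t1,whs1), truck_at(t2,portA)}
  through step 2 (drive(t2,whs1,portA)): drop {truck_at(t2,portA)}, keep {pkg_at(p2,whs1), pkg_at(p4,hub), truck_at(t1,whs1)}, require {truck_at(t2,whs1)}
    → {pkg_at(p2,whs1), pkg_at(p4,hub), truck_at(t1,whs1), truck_at(t2,whs1)}
  through step 1 (drive(t1,hub,whs1)): drop {truck_at(t1,whs1)}, keep {pkg_at(p2,whs1), pkg_at(p4,hub), truck_at(t2,whs1)}, require {truck_at(t1,hub)}
    → {pkg_at(p2,whs1), pkg_at(p4,hub), truck_at(t1,hub), truck_at(t2,whs1)}

== RESULT ==
["pkg_at(p2,whs1)", "pkg_at(p4,hub)", "truck_at(t1,hub)", "truck_at(t2,whs1)"]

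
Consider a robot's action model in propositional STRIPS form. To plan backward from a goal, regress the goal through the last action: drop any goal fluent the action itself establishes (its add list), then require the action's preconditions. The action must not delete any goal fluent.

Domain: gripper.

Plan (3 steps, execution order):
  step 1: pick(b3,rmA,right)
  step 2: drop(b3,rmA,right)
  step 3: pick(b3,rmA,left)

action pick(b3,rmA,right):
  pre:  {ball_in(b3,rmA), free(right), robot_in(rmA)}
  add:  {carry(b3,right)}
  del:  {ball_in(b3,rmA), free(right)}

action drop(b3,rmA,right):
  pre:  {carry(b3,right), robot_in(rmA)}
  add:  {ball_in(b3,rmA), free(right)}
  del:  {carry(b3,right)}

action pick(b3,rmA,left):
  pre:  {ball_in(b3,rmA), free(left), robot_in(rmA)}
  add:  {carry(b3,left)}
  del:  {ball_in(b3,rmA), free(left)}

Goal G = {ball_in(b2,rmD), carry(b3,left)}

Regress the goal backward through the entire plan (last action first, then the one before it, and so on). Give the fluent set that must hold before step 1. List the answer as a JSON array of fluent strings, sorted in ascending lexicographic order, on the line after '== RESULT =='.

Work backward from the goal:
  through step 3 (pick(b3,rmA,left)): drop {carry(b3,left)}, keep {ball_in(b2,rmD)}, require {ball_in(b3,rmA), free(left), robot_in(rmA)}
    → {ball_in(b2,rmD), ball_in(b3,rmA), free(left), robot_in(rmA)}
  through step 2 (drop(b3,rmA,right)): drop {ball_in(b3,rmA)}, keep {ball_in(b2,rmD), free(left), robot_in(rmA)}, require {carry(b3,right), robot_in(rmA)}
    → {ball_in(b2,rmD), carry(b3,right), free(left), robot_in(rmA)}
  through step 1 (pick(b3,rmA,right)): drop {carry(b3,right)}, keep {ball_in(b2,rmD), free(left), robot_in(rmA)}, require {ball_in(b3,rmA), free(right), robot_in(rmA)}
    → {ball_in(b2,rmD), ball_in(b3,rmA), free(left), free(right), robot_in(rmA)}

== RESULT ==
["ball_in(b2,rmD)", "ball_in(b3,rmA)", "free(left)", "free(right)", "robot_in(rmA)"]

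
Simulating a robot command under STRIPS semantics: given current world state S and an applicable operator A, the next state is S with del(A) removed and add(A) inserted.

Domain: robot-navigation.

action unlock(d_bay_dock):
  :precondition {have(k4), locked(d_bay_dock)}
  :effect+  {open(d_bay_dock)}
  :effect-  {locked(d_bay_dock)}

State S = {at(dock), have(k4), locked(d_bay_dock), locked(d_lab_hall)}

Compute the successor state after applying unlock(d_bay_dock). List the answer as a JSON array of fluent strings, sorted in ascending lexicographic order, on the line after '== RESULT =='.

Compute (S \ del) ∪ add:
  pre ⊆ S: {have(k4), locked(d_bay_dock)} ⊆ S  — applicable
  S \ del = {at(dock), have(k4), locked(d_lab_hall)}
  ∪ add   = {at(dock), have(k4), locked(d_lab_hall), open(d_bay_dock)}

== RESULT ==
["at(dock)", "have(k4)", "locked(d_lab_hall)", "open(d_bay_dock)"]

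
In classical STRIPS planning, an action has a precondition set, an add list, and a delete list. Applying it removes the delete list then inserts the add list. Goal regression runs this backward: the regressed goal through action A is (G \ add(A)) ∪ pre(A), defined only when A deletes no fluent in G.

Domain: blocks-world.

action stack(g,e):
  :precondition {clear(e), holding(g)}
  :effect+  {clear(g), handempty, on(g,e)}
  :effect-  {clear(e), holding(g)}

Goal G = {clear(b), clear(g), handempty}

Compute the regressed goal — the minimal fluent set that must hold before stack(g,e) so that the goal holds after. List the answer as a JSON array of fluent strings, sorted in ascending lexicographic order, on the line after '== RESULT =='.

Regress:
  G ∩ del = {}  (empty — regression defined)
  G \ add = {clear(b), clear(g), handempty} \ {clear(g), handempty, on(g,e)} = {clear(b)}
  ∪ pre   = {clear(b)} ∪ {clear(e), holding(g)}
          = {clear(b), clear(e), holding(g)}

== RESULT ==
["clear(b)", "clear(e)", "holding(g)"]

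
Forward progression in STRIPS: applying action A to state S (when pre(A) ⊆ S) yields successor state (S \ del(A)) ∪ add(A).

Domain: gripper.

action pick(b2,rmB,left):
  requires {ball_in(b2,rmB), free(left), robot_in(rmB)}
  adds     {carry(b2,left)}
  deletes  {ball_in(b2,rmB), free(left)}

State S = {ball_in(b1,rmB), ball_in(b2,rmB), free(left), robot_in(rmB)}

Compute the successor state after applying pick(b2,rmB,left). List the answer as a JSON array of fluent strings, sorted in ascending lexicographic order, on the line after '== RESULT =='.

Progress:
  pre ⊆ S: {ball_in(b2,rmB), free(left), robot_in(rmB)} ⊆ S  — applicable
  S \ del = {ball_in(b1,rmB), robot_in(rmB)}
  ∪ add   = {ball_in(b1,rmB), carry(b2,left), robot_in(rmB)}

== RESULT ==
["ball_in(b1,rmB)", "carry(b2,left)", "robot_in(rmB)"]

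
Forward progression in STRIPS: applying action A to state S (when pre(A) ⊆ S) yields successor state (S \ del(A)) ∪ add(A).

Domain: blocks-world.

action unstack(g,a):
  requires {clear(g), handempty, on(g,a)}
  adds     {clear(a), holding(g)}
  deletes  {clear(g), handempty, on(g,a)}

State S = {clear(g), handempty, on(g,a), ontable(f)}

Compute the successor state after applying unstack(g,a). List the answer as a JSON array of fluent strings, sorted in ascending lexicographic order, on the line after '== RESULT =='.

Compute (S \ del) ∪ add:
  pre ⊆ S: {clear(g), handempty, on(g,a)} ⊆ S  — applicable
  S \ del = {ontable(f)}
  ∪ add   = {clear(a), holding(g), ontable(f)}

== RESULT ==
["clear(a)", "holding(g)", "ontable(f)"]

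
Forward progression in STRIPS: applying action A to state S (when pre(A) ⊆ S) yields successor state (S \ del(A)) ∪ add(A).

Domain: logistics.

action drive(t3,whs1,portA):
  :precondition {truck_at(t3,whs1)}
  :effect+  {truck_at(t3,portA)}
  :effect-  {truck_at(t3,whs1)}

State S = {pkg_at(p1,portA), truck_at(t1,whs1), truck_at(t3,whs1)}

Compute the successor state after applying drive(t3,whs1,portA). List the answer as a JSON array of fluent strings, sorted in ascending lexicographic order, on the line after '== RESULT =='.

Compute (S \ del) ∪ add:
  pre ⊆ S: {truck_at(t3,whs1)} ⊆ S  — applicable
  S \ del = {pkg_at(p1,portA), truck_at(t1,whs1)}
  ∪ add   = {pkg_at(p1,portA), truck_at(t1,whs1), truck_at(t3,portA)}

== RESULT ==
["pkg_at(p1,portA)", "truck_at(t1,whs1)", "truck_at(t3,portA)"]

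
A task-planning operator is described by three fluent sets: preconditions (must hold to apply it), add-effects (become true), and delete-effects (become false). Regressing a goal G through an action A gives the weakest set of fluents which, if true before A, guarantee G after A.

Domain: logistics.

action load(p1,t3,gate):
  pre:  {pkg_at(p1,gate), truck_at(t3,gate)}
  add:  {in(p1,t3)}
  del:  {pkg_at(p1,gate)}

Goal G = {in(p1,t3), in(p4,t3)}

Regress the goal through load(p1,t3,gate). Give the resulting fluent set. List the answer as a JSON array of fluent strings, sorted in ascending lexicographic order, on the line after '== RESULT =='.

Compute (G \ add) ∪ pre:
  G ∩ del = {}  (empty — regression defined)
  G \ add = {in(p1,t3), in(p4,t3)} \ {in(p1,t3)} = {in(p4,t3)}
  ∪ pre   = {in(p4,t3)} ∪ {pkg_at(p1,gate), truck_at(t3,gate)}
          = {in(p4,t3), pkg_at(p1,gate), truck_at(t3,gate)}

== RESULT ==
["in(p4,t3)", "pkg_at(p1,gate)", "truck_at(t3,gate)"]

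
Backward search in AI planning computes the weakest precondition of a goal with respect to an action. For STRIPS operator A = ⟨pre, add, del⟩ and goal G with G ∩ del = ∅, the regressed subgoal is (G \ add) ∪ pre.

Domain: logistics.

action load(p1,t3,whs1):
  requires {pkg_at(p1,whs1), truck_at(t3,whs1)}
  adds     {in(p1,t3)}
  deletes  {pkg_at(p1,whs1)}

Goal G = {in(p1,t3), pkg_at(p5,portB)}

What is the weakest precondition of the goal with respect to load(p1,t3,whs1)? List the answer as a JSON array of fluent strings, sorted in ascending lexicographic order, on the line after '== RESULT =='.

Compute (G \ add) ∪ pre:
  G ∩ del = {}  (empty — regression defined)
  G \ add = {in(p1,t3), pkg_at(p5,portB)} \ {in(p1,t3)} = {pkg_at(p5,portB)}
  ∪ pre   = {pkg_at(p5,portB)} ∪ {pkg_at(p1,whs1), truck_at(t3,whs1)}
          = {pkg_at(p1,whs1), pkg_at(p5,portB), truck_at(t3,whs1)}

== RESULT ==
["pkg_at(p1,whs1)", "pkg_at(p5,portB)", "truck_at(t3,whs1)"]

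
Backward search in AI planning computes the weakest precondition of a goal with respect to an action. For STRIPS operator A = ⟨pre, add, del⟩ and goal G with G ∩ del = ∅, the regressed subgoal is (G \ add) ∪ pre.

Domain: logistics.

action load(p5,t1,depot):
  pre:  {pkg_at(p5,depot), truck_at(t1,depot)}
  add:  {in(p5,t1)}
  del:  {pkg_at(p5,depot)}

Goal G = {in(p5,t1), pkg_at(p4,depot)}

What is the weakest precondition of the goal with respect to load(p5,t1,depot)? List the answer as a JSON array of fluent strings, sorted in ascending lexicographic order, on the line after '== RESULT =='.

Compute (G \ add) ∪ pre:
  G ∩ del = {}  (empty — regression defined)
  G \ add = {in(p5,t1), pkg_at(p4,depot)} \ {in(p5,t1)} = {pkg_at(p4,depot)}
  ∪ pre   = {pkg_at(p4,depot)} ∪ {pkg_at(p5,depot), truck_at(t1,depot)}
          = {pkg_at(p4,depot), pkg_at(p5,depot), truck_at(t1,depot)}

== RESULT ==
["pkg_at(p4,depot)", "pkg_at(p5,depot)", "truck_at(t1,depot)"]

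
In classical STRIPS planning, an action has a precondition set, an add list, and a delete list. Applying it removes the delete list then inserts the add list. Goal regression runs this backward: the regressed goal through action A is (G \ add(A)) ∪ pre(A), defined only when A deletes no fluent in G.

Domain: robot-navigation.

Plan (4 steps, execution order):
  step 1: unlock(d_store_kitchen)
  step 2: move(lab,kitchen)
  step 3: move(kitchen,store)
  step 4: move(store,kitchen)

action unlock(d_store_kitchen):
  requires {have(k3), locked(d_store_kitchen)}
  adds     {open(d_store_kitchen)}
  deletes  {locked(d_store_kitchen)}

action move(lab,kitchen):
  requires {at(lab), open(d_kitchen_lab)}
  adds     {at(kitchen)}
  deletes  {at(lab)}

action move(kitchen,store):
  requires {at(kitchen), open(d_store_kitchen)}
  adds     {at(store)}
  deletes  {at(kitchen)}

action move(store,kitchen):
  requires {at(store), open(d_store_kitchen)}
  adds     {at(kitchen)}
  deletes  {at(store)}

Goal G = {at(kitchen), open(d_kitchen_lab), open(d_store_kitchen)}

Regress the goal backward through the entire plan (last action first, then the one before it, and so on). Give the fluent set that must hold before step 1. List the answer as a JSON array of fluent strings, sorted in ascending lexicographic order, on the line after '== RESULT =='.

Regress step by step:
  through step 4 (move(store,kitchen)): drop {at(kitchen)}, keep {open(d_kitchen_lab), open(d_store_kitchen)}, require {at(store), open(d_store_kitchen)}
    → {at(store), open(d_kitchen_lab), open(d_store_kitchen)}
  through step 3 (move(kitchen,store)): drop {at(store)}, keep {open(d_kitchen_lab), open(d_store_kitchen)}, require {at(kitchen), open(d_store_kitchen)}
    → {at(kitchen), open(d_kitchen_lab), open(d_store_kitchen)}
  through step 2 (move(lab,kitchen)): drop {at(kitchen)}, keep {open(d_kitchen_lab), open(d_store_kitchen)}, require {at(lab), open(d_kitchen_lab)}
    → {at(lab), open(d_kitchen_lab), open(d_store_kitchen)}
  through step 1 (unlock(d_store_kitchen)): drop {open(d_store_kitchen)}, keep {at(lab), open(d_kitchen_lab)}, require {have(k3), locked(d_store_kitchen)}
    → {at(lab), have(k3), locked(d_store_kitchen), open(d_kitchen_lab)}

== RESULT ==
["at(lab)", "have(k3)", "locked(d_store_kitchen)", "open(d_kitchen_lab)"]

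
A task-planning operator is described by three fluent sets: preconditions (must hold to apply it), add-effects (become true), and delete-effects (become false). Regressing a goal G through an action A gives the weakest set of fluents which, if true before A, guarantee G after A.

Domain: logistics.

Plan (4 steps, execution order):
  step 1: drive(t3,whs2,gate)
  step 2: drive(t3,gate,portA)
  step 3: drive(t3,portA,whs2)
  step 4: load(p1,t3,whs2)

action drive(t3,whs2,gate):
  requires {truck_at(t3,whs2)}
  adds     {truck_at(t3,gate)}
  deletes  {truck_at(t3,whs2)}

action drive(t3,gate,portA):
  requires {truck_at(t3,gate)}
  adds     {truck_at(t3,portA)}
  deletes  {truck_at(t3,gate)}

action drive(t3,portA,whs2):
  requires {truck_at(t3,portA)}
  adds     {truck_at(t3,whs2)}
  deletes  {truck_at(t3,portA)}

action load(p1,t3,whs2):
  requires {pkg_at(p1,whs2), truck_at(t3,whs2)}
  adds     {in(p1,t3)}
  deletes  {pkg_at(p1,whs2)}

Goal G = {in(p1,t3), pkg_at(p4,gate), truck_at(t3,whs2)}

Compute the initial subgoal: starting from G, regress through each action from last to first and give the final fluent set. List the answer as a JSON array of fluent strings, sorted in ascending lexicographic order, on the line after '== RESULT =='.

Regress step by step:
  through step 4 (load(p1,t3,whs2)): drop {in(p1,t3)}, keep {pkg_at(p4,gate), truck_at(t3,whs2)}, require {pkg_at(p1,whs2), truck_at(t3,whs2)}
    → {pkg_at(p1,whs2), pkg_at(p4,gate), truck_at(t3,whs2)}
  through step 3 (drive(t3,portA,whs2)): drop {truck_at(t3,whs2)}, keep {pkg_at(p1,whs2), pkg_at(p4,gate)}, require {truck_at(t3,portA)}
    → {pkg_at(p1,whs2), pkg_at(p4,gate), truck_at(t3,portA)}
  through step 2 (drive(t3,gate,portA)): drop {truck_at(t3,portA)}, keep {pkg_at(p1,whs2), pkg_at(p4,gate)}, require {truck_at(t3,gate)}
    → {pkg_at(p1,whs2), pkg_at(p4,gate), truck_at(t3,gate)}
  through step 1 (drive(t3,whs2,gate)): drop {truck_at(t3,gate)}, keep {pkg_at(p1,whs2), pkg_at(p4,gate)}, require {truck_at(t3,whs2)}
    → {pkg_at(p1,whs2), pkg_at(p4,gate), truck_at(t3,whs2)}

== RESULT ==
["pkg_at(p1,whs2)", "pkg_at(p4,gate)", "truck_at(t3,whs2)"]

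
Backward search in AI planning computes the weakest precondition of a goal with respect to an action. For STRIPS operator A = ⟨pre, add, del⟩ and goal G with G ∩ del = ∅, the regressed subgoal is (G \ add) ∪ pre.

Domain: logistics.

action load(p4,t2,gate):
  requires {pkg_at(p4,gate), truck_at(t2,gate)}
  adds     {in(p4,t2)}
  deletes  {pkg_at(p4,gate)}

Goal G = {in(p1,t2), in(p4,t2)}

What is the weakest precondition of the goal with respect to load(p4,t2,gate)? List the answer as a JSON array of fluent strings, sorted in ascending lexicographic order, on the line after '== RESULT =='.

Regress:
  G ∩ del = {}  (empty — regression defined)
  G \ add = {in(p1,t2), in(p4,t2)} \ {in(p4,t2)} = {in(p1,t2)}
  ∪ pre   = {in(p1,t2)} ∪ {pkg_at(p4,gate), truck_at(t2,gate)}
          = {in(p1,t2), pkg_at(p4,gate), truck_at(t2,gate)}

== RESULT ==
["in(p1,t2)", "pkg_at(p4,gate)", "truck_at(t2,gate)"]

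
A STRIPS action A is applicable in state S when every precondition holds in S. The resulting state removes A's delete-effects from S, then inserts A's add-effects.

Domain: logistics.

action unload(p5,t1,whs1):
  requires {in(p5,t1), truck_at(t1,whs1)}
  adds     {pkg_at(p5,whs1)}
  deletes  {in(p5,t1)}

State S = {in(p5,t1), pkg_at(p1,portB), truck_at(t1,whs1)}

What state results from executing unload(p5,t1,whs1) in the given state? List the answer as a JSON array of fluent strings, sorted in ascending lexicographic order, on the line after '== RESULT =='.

Compute (S \ del) ∪ add:
  pre ⊆ S: {in(p5,t1), truck_at(t1,whs1)} ⊆ S  — applicable
  S \ del = {pkg_at(p1,portB), truck_at(t1,whs1)}
  ∪ add   = {pkg_at(p1,portB), pkg_at(p5,whs1), truck_at(t1,whs1)}

== RESULT ==
["pkg_at(p1,portB)", "pkg_at(p5,whs1)", "truck_at(t1,whs1)"]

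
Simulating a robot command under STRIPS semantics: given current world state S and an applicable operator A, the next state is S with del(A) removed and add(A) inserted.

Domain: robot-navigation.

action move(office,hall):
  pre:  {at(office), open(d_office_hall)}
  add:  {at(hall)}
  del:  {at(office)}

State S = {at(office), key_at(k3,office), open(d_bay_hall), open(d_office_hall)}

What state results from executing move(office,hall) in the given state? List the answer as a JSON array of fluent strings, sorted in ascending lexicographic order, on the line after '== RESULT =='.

Compute (S \ del) ∪ add:
  pre ⊆ S: {at(office), open(d_office_hall)} ⊆ S  — applicable
  S \ del = {key_at(k3,office), open(d_bay_hall), open(d_office_hall)}
  ∪ add   = {at(hall), key_at(k3,office), open(d_bay_hall), open(d_office_hall)}

== RESULT ==
["at(hall)", "key_at(k3,office)", "open(d_bay_hall)", "open(d_office_hall)"]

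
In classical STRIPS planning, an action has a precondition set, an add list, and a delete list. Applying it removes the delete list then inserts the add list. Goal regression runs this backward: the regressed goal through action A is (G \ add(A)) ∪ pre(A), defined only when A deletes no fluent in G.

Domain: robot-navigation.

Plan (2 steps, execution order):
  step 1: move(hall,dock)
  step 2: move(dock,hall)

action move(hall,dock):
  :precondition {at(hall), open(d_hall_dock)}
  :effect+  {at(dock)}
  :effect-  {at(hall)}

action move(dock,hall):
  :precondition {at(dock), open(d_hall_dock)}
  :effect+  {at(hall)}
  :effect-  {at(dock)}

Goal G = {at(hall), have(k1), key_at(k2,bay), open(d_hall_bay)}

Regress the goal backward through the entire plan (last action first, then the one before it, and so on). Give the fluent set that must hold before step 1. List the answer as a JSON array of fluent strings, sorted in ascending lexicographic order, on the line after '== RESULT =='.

Regress step by step:
  through step 2 (move(dock,hall)): drop {at(hall)}, keep {have(k1), key_at(k2,bay), open(d_hall_bay)}, require {at(dock), open(d_hall_dock)}
    → {at(dock), have(k1), key_at(k2,bay), open(d_hall_bay), open(d_hall_dock)}
  through step 1 (move(hall,dock)): drop {at(dock)}, keep {have(k1), key_at(k2,bay), open(d_hall_bay), open(d_hall_dock)}, require {at(hall), open(d_hall_dock)}
    → {at(hall), have(k1), key_at(k2,bay), open(d_hall_bay), open(d_hall_dock)}

== RESULT ==
["at(hall)", "have(k1)", "key_at(k2,bay)", "open(d_hall_bay)", "open(d_hall_dock)"]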